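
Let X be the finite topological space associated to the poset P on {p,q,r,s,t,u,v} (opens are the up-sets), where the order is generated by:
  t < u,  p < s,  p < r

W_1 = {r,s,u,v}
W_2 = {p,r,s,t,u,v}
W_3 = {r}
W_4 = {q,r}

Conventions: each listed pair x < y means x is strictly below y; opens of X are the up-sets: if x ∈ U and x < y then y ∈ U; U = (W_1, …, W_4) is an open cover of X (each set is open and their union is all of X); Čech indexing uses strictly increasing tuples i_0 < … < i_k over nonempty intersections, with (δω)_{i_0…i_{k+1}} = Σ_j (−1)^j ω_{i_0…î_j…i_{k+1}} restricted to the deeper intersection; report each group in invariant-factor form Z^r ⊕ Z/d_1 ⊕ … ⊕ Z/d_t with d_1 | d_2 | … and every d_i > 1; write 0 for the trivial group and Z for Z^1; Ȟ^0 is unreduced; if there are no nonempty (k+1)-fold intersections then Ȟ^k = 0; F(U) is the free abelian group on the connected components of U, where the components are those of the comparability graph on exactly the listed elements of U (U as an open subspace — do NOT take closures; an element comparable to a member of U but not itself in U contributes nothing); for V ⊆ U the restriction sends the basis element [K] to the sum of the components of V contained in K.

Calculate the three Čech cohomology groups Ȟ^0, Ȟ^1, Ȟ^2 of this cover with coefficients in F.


nonempty intersections:
  W12={r,s,u,v} W13={r} W14={r} W23={r} W24={r} W34={r}
  W123={r} W124={r} W134={r} W234={r}
  W1234={r}
components per intersection:
  W1: {r} {s} {u} {v}
  W2: {p,r,s} {t,u} {v}
  W3: {r}
  W4: {q} {r}
  W12: {r} {s} {u} {v}
  W13: {r}
  W14: {r}
  W23: {r}
  W24: {r}
  W34: {r}
  W123: {r}
  W124: {r}
  W134: {r}
  W234: {r}
  W1234: {r}
C dims 10,9,4,1; δ0: rk 6, SNF 1^6; δ1: rk 3, SNF 1^3; δ2: rk 1, SNF 1^1
Ȟ^0: (10−6)−0=4 ⇒ Z^4
Ȟ^1: (9−3)−6=0 ⇒ 0
Ȟ^2: (4−1)−3=0 ⇒ 0

Ȟ^0(U;F) ≅ Z^4, Ȟ^1(U;F) ≅ 0, Ȟ^2(U;F) ≅ 0


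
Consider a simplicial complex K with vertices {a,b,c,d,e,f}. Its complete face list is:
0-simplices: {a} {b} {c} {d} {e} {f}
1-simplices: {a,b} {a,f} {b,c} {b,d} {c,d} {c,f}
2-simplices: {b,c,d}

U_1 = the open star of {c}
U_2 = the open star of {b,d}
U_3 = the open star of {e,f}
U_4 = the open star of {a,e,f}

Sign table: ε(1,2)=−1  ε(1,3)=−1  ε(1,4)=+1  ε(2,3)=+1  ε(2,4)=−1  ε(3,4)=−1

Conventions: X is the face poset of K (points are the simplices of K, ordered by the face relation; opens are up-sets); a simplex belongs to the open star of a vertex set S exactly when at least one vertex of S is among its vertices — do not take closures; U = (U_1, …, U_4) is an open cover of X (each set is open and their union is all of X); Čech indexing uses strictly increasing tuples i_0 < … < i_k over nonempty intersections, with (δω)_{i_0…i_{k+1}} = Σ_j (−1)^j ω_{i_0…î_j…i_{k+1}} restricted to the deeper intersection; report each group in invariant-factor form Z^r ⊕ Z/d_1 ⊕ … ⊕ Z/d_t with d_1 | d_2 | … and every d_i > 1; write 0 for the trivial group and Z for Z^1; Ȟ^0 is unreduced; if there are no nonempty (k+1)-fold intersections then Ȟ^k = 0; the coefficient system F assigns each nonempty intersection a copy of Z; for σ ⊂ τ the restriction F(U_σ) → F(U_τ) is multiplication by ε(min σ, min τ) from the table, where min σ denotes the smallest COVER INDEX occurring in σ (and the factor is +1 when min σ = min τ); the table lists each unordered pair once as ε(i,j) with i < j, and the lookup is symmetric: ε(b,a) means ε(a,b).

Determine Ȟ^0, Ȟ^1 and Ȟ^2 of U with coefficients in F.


nonempty overlaps:
  U1={{c},{b,c},{c,d},{c,f},{b,c,d}} U2={{b},{d},{a,b},{b,c},{b,d},{c,d},{b,c,d}} U3={{e},{f},{a,f},{c,f}} U4={{a},{e},{f},{a,b},{a,f},{c,f}}
  U12={{b,c},{c,d},{b,c,d}} U13={{c,f}} U14={{c,f}} U24={{a,b}} U34={{e},{f},{a,f},{c,f}}
  U134={{c,f}}
C dims 4,5,1; δ0: rk 3, SNF 1^3; δ1: rk 1, SNF 1^1
degree 0: 4−3−0 = 1 → Ȟ^0 ≅ Z
degree 1: 5−1−3 = 1 → Ȟ^1 ≅ Z
degree 2: 1−0−1 = 0 → Ȟ^2 ≅ 0

Ȟ^0(U;F) ≅ Z, Ȟ^1(U;F) ≅ Z, Ȟ^2(U;F) ≅ 0


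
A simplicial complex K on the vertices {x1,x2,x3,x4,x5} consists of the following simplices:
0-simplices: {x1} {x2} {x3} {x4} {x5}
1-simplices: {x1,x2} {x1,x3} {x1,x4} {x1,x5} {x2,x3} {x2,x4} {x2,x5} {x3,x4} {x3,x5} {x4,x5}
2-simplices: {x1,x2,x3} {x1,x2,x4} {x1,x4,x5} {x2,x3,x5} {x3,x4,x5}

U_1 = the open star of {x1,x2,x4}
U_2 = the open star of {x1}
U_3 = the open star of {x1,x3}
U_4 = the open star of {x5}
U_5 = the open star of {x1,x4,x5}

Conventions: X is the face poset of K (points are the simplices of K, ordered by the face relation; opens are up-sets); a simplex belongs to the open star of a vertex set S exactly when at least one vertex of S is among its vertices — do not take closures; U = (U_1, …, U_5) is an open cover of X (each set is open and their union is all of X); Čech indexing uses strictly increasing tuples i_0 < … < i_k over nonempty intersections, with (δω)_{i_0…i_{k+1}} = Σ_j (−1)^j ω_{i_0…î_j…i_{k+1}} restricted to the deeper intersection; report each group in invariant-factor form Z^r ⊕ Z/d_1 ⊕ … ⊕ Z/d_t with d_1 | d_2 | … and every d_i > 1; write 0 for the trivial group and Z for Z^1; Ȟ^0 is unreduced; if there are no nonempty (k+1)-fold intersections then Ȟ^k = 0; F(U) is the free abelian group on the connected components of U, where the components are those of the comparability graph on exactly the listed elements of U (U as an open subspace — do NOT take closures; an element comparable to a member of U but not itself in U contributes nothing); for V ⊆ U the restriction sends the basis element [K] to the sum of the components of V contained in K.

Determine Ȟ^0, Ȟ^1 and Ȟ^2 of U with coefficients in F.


Ȟ^0 = Z, Ȟ^1 = Z and Ȟ^2 = 0

nerve of the cover:
  U1={{x1},{x2},{x4},{x1,x2},{x1,x3},{x1,x4},{x1,x5},{x2,x3},{x2,x4},{x2,x5},{x3,x4},{x4,x5},{x1,x2,x3},{x1,x2,x4},{x1,x4,x5},{x2,x3,x5},{x3,x4,x5}} U2={{x1},{x1,x2},{x1,x3},{x1,x4},{x1,x5},{x1,x2,x3},{x1,x2,x4},{x1,x4,x5}} U3={{x1},{x3},{x1,x2},{x1,x3},{x1,x4},{x1,x5},{x2,x3},{x3,x4},{x3,x5},{x1,x2,x3},{x1,x2,x4},{x1,x4,x5},{x2,x3,x5},{x3,x4,x5}} U4={{x5},{x1,x5},{x2,x5},{x3,x5},{x4,x5},{x1,x4,x5},{x2,x3,x5},{x3,x4,x5}} U5={{x1},{x4},{x5},{x1,x2},{x1,x3},{x1,x4},{x1,x5},{x2,x4},{x2,x5},{x3,x4},{x3,x5},{x4,x5},{x1,x2,x3},{x1,x2,x4},{x1,x4,x5},{x2,x3,x5},{x3,x4,x5}}
  U12={{x1},{x1,x2},{x1,x3},{x1,x4},{x1,x5},{x1,x2,x3},{x1,x2,x4},{x1,x4,x5}} U13={{x1},{x1,x2},{x1,x3},{x1,x4},{x1,x5},{x2,x3},{x3,x4},{x1,x2,x3},{x1,x2,x4},{x1,x4,x5},{x2,x3,x5},{x3,x4,x5}} U14={{x1,x5},{x2,x5},{x4,x5},{x1,x4,x5},{x2,x3,x5},{x3,x4,x5}} U15={{x1},{x4},{x1,x2},{x1,x3},{x1,x4},{x1,x5},{x2,x4},{x2,x5},{x3,x4},{x4,x5},{x1,x2,x3},{x1,x2,x4},{x1,x4,x5},{x2,x3,x5},{x3,x4,x5}} U23={{x1},{x1,x2},{x1,x3},{x1,x4},{x1,x5},{x1,x2,x3},{x1,x2,x4},{x1,x4,x5}} U24={{x1,x5},{x1,x4,x5}} U25={{x1},{x1,x2},{x1,x3},{x1,x4},{x1,x5},{x1,x2,x3},{x1,x2,x4},{x1,x4,x5}} U34={{x1,x5},{x3,x5},{x1,x4,x5},{x2,x3,x5},{x3,x4,x5}} U35={{x1},{x1,x2},{x1,x3},{x1,x4},{x1,x5},{x3,x4},{x3,x5},{x1,x2,x3},{x1,x2,x4},{x1,x4,x5},{x2,x3,x5},{x3,x4,x5}} U45={{x5},{x1,x5},{x2,x5},{x3,x5},{x4,x5},{x1,x4,x5},{x2,x3,x5},{x3,x4,x5}}
  U123={{x1},{x1,x2},{x1,x3},{x1,x4},{x1,x5},{x1,x2,x3},{x1,x2,x4},{x1,x4,x5}} U124={{x1,x5},{x1,x4,x5}} U125={{x1},{x1,x2},{x1,x3},{x1,x4},{x1,x5},{x1,x2,x3},{x1,x2,x4},{x1,x4,x5}} U134={{x1,x5},{x1,x4,x5},{x2,x3,x5},{x3,x4,x5}} U135={{x1},{x1,x2},{x1,x3},{x1,x4},{x1,x5},{x3,x4},{x1,x2,x3},{x1,x2,x4},{x1,x4,x5},{x2,x3,x5},{x3,x4,x5}} U145={{x1,x5},{x2,x5},{x4,x5},{x1,x4,x5},{x2,x3,x5},{x3,x4,x5}} U234={{x1,x5},{x1,x4,x5}} U235={{x1},{x1,x2},{x1,x3},{x1,x4},{x1,x5},{x1,x2,x3},{x1,x2,x4},{x1,x4,x5}} U245={{x1,x5},{x1,x4,x5}} U345={{x1,x5},{x3,x5},{x1,x4,x5},{x2,x3,x5},{x3,x4,x5}}
  U1234={{x1,x5},{x1,x4,x5}} U1235={{x1},{x1,x2},{x1,x3},{x1,x4},{x1,x5},{x1,x2,x3},{x1,x2,x4},{x1,x4,x5}} U1245={{x1,x5},{x1,x4,x5}} U1345={{x1,x5},{x1,x4,x5},{x2,x3,x5},{x3,x4,x5}} U2345={{x1,x5},{x1,x4,x5}}
  U12345={{x1,x5},{x1,x4,x5}}
components per intersection:
  U1: {{x1},{x2},{x4},{x1,x2},{x1,x3},{x1,x4},{x1,x5},{x2,x3},{x2,x4},{x2,x5},{x3,x4},{x4,x5},{x1,x2,x3},{x1,x2,x4},{x1,x4,x5},{x2,x3,x5},{x3,x4,x5}}
  U2: {{x1},{x1,x2},{x1,x3},{x1,x4},{x1,x5},{x1,x2,x3},{x1,x2,x4},{x1,x4,x5}}
  U3: {{x1},{x3},{x1,x2},{x1,x3},{x1,x4},{x1,x5},{x2,x3},{x3,x4},{x3,x5},{x1,x2,x3},{x1,x2,x4},{x1,x4,x5},{x2,x3,x5},{x3,x4,x5}}
  U4: {{x5},{x1,x5},{x2,x5},{x3,x5},{x4,x5},{x1,x4,x5},{x2,x3,x5},{x3,x4,x5}}
  U5: {{x1},{x4},{x5},{x1,x2},{x1,x3},{x1,x4},{x1,x5},{x2,x4},{x2,x5},{x3,x4},{x3,x5},{x4,x5},{x1,x2,x3},{x1,x2,x4},{x1,x4,x5},{x2,x3,x5},{x3,x4,x5}}
  U12: {{x1},{x1,x2},{x1,x3},{x1,x4},{x1,x5},{x1,x2,x3},{x1,x2,x4},{x1,x4,x5}}
  U13: {{x1},{x1,x2},{x1,x3},{x1,x4},{x1,x5},{x2,x3},{x1,x2,x3},{x1,x2,x4},{x1,x4,x5},{x2,x3,x5}} {{x3,x4},{x3,x4,x5}}
  U14: {{x1,x5},{x4,x5},{x1,x4,x5},{x3,x4,x5}} {{x2,x5},{x2,x3,x5}}
  U15: {{x1},{x4},{x1,x2},{x1,x3},{x1,x4},{x1,x5},{x2,x4},{x3,x4},{x4,x5},{x1,x2,x3},{x1,x2,x4},{x1,x4,x5},{x3,x4,x5}} {{x2,x5},{x2,x3,x5}}
  U23: {{x1},{x1,x2},{x1,x3},{x1,x4},{x1,x5},{x1,x2,x3},{x1,x2,x4},{x1,x4,x5}}
  U24: {{x1,x5},{x1,x4,x5}}
  U25: {{x1},{x1,x2},{x1,x3},{x1,x4},{x1,x5},{x1,x2,x3},{x1,x2,x4},{x1,x4,x5}}
  U34: {{x1,x5},{x1,x4,x5}} {{x3,x5},{x2,x3,x5},{x3,x4,x5}}
  U35: {{x1},{x1,x2},{x1,x3},{x1,x4},{x1,x5},{x1,x2,x3},{x1,x2,x4},{x1,x4,x5}} {{x3,x4},{x3,x5},{x2,x3,x5},{x3,x4,x5}}
  U45: {{x5},{x1,x5},{x2,x5},{x3,x5},{x4,x5},{x1,x4,x5},{x2,x3,x5},{x3,x4,x5}}
  U123: {{x1},{x1,x2},{x1,x3},{x1,x4},{x1,x5},{x1,x2,x3},{x1,x2,x4},{x1,x4,x5}}
  U124: {{x1,x5},{x1,x4,x5}}
  U125: {{x1},{x1,x2},{x1,x3},{x1,x4},{x1,x5},{x1,x2,x3},{x1,x2,x4},{x1,x4,x5}}
  U134: {{x1,x5},{x1,x4,x5}} {{x2,x3,x5}} {{x3,x4,x5}}
  U135: {{x1},{x1,x2},{x1,x3},{x1,x4},{x1,x5},{x1,x2,x3},{x1,x2,x4},{x1,x4,x5}} {{x3,x4},{x3,x4,x5}} {{x2,x3,x5}}
  U145: {{x1,x5},{x4,x5},{x1,x4,x5},{x3,x4,x5}} {{x2,x5},{x2,x3,x5}}
  U234: {{x1,x5},{x1,x4,x5}}
  U235: {{x1},{x1,x2},{x1,x3},{x1,x4},{x1,x5},{x1,x2,x3},{x1,x2,x4},{x1,x4,x5}}
  U245: {{x1,x5},{x1,x4,x5}}
  U345: {{x1,x5},{x1,x4,x5}} {{x3,x5},{x2,x3,x5},{x3,x4,x5}}
  U1234: {{x1,x5},{x1,x4,x5}}
  U1235: {{x1},{x1,x2},{x1,x3},{x1,x4},{x1,x5},{x1,x2,x3},{x1,x2,x4},{x1,x4,x5}}
  U1245: {{x1,x5},{x1,x4,x5}}
  U1345: {{x1,x5},{x1,x4,x5}} {{x2,x3,x5}} {{x3,x4,x5}}
  U2345: {{x1,x5},{x1,x4,x5}}
  U12345: {{x1,x5},{x1,x4,x5}}
C dims 5,15,16,7; δ0: rk 4, SNF 1^4; δ1: rk 10, SNF 1^10; δ2: rk 6, SNF 1^6
Ȟ^0 = (5 − 4) − 0 = 1, so Ȟ^0 ≅ Z
Ȟ^1 = (15 − 10) − 4 = 1, so Ȟ^1 ≅ Z
Ȟ^2 = (16 − 6) − 10 = 0, so Ȟ^2 ≅ 0


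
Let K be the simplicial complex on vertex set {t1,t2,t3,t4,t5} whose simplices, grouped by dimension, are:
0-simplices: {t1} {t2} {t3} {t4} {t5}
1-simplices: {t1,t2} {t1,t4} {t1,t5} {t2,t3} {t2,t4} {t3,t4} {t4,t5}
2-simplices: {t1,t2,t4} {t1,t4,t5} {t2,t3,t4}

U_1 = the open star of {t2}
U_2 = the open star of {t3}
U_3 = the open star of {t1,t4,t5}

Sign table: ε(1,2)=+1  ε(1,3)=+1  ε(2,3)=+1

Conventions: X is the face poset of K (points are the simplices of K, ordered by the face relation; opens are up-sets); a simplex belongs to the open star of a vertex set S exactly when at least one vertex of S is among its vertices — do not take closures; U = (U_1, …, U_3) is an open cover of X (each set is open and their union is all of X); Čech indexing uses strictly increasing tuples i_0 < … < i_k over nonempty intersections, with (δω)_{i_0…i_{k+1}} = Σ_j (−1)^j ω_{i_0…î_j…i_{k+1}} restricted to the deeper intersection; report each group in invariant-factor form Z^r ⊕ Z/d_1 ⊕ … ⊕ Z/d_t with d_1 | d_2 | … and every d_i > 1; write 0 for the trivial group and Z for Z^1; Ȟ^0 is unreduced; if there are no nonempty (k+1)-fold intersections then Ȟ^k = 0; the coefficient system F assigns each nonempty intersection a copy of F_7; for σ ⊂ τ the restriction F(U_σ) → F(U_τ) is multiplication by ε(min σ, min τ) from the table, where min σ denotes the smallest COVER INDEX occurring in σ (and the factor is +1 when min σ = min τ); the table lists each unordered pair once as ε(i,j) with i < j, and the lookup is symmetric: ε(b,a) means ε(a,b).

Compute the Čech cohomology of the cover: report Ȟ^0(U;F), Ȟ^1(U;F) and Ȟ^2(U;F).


Ȟ^0 ≅ Z/7, Ȟ^1 ≅ 0, Ȟ^2 ≅ 0

cover nerve:
  U1={{t2},{t1,t2},{t2,t3},{t2,t4},{t1,t2,t4},{t2,t3,t4}} U2={{t3},{t2,t3},{t3,t4},{t2,t3,t4}} U3={{t1},{t4},{t5},{t1,t2},{t1,t4},{t1,t5},{t2,t4},{t3,t4},{t4,t5},{t1,t2,t4},{t1,t4,t5},{t2,t3,t4}}
  U12={{t2,t3},{t2,t3,t4}} U13={{t1,t2},{t2,t4},{t1,t2,t4},{t2,t3,t4}} U23={{t3,t4},{t2,t3,t4}}
  U123={{t2,t3,t4}}
C dims 3,3,1; δ0: rk_F7 2; δ1: rk_F7 1
Ȟ^0: (3−2)−0=1 ⇒ Z/7
Ȟ^1: (3−1)−2=0 ⇒ 0
Ȟ^2: (1−0)−1=0 ⇒ 0


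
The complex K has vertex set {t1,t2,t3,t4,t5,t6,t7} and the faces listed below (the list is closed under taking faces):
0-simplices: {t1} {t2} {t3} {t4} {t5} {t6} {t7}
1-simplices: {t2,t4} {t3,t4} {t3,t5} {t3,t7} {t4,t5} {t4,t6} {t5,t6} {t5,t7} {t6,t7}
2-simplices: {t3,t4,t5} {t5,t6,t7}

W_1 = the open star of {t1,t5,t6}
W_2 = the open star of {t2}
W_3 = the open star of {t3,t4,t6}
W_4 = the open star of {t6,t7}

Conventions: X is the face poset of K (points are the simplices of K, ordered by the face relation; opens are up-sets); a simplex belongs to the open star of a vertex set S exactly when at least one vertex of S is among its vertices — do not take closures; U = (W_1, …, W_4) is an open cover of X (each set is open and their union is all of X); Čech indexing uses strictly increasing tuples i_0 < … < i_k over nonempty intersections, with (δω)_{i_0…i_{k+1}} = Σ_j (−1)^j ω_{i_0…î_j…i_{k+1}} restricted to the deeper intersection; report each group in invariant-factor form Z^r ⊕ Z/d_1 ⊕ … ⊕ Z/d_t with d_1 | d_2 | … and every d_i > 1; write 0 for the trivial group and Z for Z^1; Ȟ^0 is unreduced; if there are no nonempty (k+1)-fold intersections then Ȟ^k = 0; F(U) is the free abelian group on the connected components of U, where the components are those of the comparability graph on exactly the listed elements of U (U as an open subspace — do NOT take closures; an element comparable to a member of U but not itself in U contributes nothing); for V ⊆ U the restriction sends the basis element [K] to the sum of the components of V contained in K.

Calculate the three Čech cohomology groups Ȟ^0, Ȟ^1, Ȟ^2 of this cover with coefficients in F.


Ȟ^0 = Z^2,  Ȟ^1 = Z^2,  Ȟ^2 = 0

nonempty intersections:
  W1={{t1},{t5},{t6},{t3,t5},{t4,t5},{t4,t6},{t5,t6},{t5,t7},{t6,t7},{t3,t4,t5},{t5,t6,t7}} W2={{t2},{t2,t4}} W3={{t3},{t4},{t6},{t2,t4},{t3,t4},{t3,t5},{t3,t7},{t4,t5},{t4,t6},{t5,t6},{t6,t7},{t3,t4,t5},{t5,t6,t7}} W4={{t6},{t7},{t3,t7},{t4,t6},{t5,t6},{t5,t7},{t6,t7},{t5,t6,t7}}
  W13={{t6},{t3,t5},{t4,t5},{t4,t6},{t5,t6},{t6,t7},{t3,t4,t5},{t5,t6,t7}} W14={{t6},{t4,t6},{t5,t6},{t5,t7},{t6,t7},{t5,t6,t7}} W23={{t2,t4}} W34={{t6},{t3,t7},{t4,t6},{t5,t6},{t6,t7},{t5,t6,t7}}
  W134={{t6},{t4,t6},{t5,t6},{t6,t7},{t5,t6,t7}}
components per intersection:
  W1: {{t1}} {{t5},{t6},{t3,t5},{t4,t5},{t4,t6},{t5,t6},{t5,t7},{t6,t7},{t3,t4,t5},{t5,t6,t7}}
  W2: {{t2},{t2,t4}}
  W3: {{t3},{t4},{t6},{t2,t4},{t3,t4},{t3,t5},{t3,t7},{t4,t5},{t4,t6},{t5,t6},{t6,t7},{t3,t4,t5},{t5,t6,t7}}
  W4: {{t6},{t7},{t3,t7},{t4,t6},{t5,t6},{t5,t7},{t6,t7},{t5,t6,t7}}
  W13: {{t6},{t4,t6},{t5,t6},{t6,t7},{t5,t6,t7}} {{t3,t5},{t4,t5},{t3,t4,t5}}
  W14: {{t6},{t4,t6},{t5,t6},{t5,t7},{t6,t7},{t5,t6,t7}}
  W23: {{t2,t4}}
  W34: {{t6},{t4,t6},{t5,t6},{t6,t7},{t5,t6,t7}} {{t3,t7}}
  W134: {{t6},{t4,t6},{t5,t6},{t6,t7},{t5,t6,t7}}
C dims 5,6,1; δ0: rk 3, SNF 1^3; δ1: rk 1, SNF 1^1
Ȟ^0: (5−3)−0=2 ⇒ Z^2
Ȟ^1: (6−1)−3=2 ⇒ Z^2
Ȟ^2: (1−0)−1=0 ⇒ 0


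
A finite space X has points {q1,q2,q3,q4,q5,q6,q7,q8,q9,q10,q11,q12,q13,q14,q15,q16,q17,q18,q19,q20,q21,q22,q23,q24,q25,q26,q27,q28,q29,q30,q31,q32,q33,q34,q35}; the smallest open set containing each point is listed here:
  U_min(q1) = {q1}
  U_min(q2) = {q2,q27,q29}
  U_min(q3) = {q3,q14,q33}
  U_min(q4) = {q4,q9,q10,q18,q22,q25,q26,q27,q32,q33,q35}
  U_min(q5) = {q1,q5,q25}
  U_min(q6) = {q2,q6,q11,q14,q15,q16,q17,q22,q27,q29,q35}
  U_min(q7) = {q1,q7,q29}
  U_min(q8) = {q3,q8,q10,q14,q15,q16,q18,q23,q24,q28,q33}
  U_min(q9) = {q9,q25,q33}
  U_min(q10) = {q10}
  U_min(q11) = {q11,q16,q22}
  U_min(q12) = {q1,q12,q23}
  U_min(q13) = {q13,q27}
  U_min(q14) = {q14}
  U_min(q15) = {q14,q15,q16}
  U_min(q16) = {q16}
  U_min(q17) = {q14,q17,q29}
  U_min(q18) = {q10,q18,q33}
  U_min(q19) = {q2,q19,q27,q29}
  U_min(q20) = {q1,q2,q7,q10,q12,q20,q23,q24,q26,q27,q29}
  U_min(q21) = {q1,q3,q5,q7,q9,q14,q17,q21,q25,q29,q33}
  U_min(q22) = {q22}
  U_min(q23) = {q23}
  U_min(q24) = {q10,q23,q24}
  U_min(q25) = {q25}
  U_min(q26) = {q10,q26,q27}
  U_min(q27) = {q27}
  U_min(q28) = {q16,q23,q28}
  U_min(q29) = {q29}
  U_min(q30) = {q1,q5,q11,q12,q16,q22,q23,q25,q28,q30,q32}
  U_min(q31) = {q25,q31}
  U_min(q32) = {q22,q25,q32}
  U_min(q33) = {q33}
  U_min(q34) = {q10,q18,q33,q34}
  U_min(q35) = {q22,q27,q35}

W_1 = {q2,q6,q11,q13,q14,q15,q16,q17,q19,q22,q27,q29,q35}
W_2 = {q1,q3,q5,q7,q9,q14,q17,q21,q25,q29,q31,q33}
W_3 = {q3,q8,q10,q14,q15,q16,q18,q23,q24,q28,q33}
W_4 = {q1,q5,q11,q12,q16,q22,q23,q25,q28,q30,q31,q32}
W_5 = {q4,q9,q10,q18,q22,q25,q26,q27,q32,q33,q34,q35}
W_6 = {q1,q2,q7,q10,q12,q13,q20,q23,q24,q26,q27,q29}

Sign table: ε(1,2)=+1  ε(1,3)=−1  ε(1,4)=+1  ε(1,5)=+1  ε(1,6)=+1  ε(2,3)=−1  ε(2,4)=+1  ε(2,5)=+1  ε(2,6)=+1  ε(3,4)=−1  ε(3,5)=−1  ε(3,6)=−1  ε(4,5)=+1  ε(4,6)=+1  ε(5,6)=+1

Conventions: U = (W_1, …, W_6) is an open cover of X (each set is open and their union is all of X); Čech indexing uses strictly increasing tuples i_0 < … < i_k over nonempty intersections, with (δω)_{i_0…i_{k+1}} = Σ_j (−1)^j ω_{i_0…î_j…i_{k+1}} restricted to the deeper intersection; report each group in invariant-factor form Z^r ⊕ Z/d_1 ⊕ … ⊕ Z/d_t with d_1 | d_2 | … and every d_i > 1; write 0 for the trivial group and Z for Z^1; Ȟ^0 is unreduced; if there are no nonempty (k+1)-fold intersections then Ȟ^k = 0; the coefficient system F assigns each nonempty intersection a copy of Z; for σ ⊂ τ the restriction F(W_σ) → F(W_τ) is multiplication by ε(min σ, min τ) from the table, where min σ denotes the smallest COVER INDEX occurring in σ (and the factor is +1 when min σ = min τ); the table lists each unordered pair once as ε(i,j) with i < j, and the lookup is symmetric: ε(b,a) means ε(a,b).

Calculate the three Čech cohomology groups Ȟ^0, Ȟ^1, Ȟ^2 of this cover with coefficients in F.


nerve simplices:
  W12={q14,q17,q29} W13={q14,q15,q16} W14={q11,q16,q22} W15={q22,q27,q35} W16={q2,q13,q27,q29} W23={q3,q14,q33} W24={q1,q5,q25,q31} W25={q9,q25,q33} W26={q1,q7,q29} W34={q16,q23,q28} W35={q10,q18,q33} W36={q10,q23,q24} W45={q22,q25,q32} W46={q1,q12,q23} W56={q10,q26,q27}
  W123={q14} W126={q29} W134={q16} W145={q22} W156={q27} W235={q33} W245={q25} W246={q1} W346={q23} W356={q10}
C dims 6,15,10; δ0: rk 5, SNF 1^5; δ1: rk 10, SNF 1^9·2
degree 0: 6−5−0 = 1 → Ȟ^0 ≅ Z
degree 1: 15−10−5 = 0 → Ȟ^1 ≅ 0
degree 2: 10−0−10 = 0 plus torsion [2] → Ȟ^2 ≅ Z/2

Ȟ^0(U;F) ≅ Z; Ȟ^1(U;F) ≅ 0; Ȟ^2(U;F) ≅ Z/2


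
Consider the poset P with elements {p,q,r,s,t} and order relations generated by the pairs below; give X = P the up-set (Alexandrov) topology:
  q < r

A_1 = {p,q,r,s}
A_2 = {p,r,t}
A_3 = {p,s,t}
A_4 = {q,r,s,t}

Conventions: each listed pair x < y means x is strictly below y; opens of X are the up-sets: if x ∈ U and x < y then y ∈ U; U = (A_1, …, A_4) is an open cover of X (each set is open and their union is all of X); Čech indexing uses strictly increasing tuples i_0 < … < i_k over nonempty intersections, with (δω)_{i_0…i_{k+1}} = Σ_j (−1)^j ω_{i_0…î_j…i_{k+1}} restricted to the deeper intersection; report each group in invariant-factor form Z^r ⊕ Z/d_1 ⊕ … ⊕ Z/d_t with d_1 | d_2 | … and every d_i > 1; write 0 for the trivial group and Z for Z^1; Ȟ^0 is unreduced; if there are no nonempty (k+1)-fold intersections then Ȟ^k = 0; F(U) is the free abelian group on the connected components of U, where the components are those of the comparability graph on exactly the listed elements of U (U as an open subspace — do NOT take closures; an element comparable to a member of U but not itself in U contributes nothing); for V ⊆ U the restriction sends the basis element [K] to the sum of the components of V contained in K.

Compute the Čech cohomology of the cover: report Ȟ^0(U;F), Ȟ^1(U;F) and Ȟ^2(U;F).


nerve simplices:
  A12={p,r} A13={p,s} A14={q,r,s} A23={p,t} A24={r,t} A34={s,t}
  A123={p} A124={r} A134={s} A234={t}
components per intersection:
  A1: {p} {q,r} {s}
  A2: {p} {r} {t}
  A3: {p} {s} {t}
  A4: {q,r} {s} {t}
  A12: {p} {r}
  A13: {p} {s}
  A14: {q,r} {s}
  A23: {p} {t}
  A24: {r} {t}
  A34: {s} {t}
  A123: {p}
  A124: {r}
  A134: {s}
  A234: {t}
C dims 12,12,4; δ0: rk 8, SNF 1^8; δ1: rk 4, SNF 1^4
degree 0: 12−8−0 = 4 → Ȟ^0 ≅ Z^4
degree 1: 12−4−8 = 0 → Ȟ^1 ≅ 0
degree 2: 4−0−4 = 0 → Ȟ^2 ≅ 0

Ȟ^0 ≅ Z^4,  Ȟ^1 ≅ 0,  Ȟ^2 ≅ 0


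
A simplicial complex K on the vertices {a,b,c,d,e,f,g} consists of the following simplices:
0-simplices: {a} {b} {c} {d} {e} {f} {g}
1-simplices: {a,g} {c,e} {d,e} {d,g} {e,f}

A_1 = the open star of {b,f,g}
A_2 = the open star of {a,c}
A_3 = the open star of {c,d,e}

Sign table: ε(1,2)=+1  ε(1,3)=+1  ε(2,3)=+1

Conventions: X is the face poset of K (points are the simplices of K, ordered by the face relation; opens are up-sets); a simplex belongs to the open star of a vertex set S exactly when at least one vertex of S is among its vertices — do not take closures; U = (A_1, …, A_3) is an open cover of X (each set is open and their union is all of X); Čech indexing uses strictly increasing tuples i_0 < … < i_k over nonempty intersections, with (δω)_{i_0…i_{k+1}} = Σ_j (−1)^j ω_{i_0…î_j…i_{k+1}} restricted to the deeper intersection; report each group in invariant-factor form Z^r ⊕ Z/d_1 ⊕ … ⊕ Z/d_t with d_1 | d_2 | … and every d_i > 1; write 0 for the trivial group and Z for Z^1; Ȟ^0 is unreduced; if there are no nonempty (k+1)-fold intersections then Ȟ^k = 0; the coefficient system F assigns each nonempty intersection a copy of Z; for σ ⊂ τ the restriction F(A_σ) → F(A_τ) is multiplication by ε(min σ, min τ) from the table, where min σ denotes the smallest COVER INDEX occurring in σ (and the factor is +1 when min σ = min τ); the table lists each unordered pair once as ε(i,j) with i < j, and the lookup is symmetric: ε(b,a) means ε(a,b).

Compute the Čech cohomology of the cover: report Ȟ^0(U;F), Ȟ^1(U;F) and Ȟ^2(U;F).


nonempty intersections:
  A1={{b},{f},{g},{a,g},{d,g},{e,f}} A2={{a},{c},{a,g},{c,e}} A3={{c},{d},{e},{c,e},{d,e},{d,g},{e,f}}
  A12={{a,g}} A13={{d,g},{e,f}} A23={{c},{c,e}}
C dims 3,3; δ0: rk 2, SNF 1^2
Ȟ^0: (3−2)−0=1 ⇒ Z
Ȟ^1: (3−0)−2=1 ⇒ Z
Ȟ^2: (0−0)−0=0 ⇒ 0

Ȟ^0 ≅ Z, Ȟ^1 ≅ Z and Ȟ^2 ≅ 0


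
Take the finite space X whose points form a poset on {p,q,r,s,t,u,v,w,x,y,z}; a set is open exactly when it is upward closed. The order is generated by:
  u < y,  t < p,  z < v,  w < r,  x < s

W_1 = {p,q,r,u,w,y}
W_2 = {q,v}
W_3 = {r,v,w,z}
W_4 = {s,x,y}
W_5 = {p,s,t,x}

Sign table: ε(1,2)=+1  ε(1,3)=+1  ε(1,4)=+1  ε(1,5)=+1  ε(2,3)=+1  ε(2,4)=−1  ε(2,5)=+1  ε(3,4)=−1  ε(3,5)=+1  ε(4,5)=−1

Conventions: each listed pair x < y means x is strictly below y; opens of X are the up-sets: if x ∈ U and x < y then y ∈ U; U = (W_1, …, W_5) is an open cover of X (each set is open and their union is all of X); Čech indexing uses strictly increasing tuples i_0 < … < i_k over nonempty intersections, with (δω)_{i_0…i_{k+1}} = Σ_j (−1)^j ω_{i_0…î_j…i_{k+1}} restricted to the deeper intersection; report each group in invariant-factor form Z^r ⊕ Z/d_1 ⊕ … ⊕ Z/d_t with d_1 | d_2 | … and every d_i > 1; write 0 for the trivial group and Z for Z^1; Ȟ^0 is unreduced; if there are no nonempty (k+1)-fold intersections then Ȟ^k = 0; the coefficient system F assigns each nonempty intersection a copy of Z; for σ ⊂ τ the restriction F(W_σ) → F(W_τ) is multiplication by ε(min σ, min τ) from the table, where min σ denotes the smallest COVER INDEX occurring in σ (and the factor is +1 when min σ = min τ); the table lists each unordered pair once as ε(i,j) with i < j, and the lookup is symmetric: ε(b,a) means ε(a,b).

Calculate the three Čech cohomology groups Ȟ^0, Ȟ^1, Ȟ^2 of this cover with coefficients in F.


cover nerve:
  W12={q} W13={r,w} W14={y} W15={p} W23={v} W45={s,x}
C dims 5,6; δ0: rk 5, SNF 1^4·2
Ȟ^0: (5−5)−0=0 ⇒ 0
Ȟ^1: (6−0)−5=1 plus torsion [2] ⇒ Z ⊕ Z/2
Ȟ^2: (0−0)−0=0 ⇒ 0

Ȟ^0 = 0,  Ȟ^1 = Z ⊕ Z/2,  Ȟ^2 = 0


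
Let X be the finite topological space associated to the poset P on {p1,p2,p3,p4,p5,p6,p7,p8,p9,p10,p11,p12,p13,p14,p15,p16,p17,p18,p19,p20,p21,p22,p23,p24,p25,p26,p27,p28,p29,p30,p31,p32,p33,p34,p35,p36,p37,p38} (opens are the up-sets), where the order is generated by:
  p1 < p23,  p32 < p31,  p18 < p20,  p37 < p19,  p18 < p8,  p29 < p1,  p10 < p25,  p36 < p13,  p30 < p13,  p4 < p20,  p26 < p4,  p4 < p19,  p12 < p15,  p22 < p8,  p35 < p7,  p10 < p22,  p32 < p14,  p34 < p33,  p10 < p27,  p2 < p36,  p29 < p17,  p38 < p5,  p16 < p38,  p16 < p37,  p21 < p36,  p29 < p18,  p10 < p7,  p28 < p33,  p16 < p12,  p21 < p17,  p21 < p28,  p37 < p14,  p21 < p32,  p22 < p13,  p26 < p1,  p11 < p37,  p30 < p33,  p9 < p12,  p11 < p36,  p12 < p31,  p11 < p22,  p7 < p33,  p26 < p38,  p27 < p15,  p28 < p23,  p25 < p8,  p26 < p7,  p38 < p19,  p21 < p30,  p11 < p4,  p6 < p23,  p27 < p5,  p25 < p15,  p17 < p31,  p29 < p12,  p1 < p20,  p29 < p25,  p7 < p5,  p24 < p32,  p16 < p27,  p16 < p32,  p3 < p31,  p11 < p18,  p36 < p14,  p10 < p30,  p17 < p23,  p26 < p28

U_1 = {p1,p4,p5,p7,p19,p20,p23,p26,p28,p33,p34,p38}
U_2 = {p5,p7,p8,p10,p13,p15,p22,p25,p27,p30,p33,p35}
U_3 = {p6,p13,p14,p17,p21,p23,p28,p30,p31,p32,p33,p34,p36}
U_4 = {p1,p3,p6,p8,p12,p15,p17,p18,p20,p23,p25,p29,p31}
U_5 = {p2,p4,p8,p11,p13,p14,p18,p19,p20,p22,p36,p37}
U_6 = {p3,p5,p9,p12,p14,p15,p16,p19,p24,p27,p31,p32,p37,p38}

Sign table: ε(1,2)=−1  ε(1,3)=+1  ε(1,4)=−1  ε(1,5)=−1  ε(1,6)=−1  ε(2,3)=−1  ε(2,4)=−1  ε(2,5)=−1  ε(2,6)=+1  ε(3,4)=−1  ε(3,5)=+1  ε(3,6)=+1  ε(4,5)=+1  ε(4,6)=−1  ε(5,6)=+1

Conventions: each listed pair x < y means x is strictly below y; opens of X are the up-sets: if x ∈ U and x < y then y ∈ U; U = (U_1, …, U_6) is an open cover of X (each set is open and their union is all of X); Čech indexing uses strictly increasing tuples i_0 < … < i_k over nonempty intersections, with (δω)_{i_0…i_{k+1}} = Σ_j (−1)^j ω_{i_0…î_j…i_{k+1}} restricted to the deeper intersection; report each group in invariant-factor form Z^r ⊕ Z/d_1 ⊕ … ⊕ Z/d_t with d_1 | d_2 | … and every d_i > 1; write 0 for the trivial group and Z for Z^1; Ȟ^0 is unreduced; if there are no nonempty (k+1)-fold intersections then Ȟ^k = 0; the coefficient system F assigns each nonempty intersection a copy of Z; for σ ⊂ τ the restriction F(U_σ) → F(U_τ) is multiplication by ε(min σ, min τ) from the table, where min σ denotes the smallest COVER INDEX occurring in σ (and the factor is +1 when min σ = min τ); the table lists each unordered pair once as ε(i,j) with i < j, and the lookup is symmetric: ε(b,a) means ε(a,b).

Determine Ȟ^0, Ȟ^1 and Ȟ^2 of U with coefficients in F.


Ȟ^0 = 0, Ȟ^1 = Z/2, Ȟ^2 = Z

nerve simplices:
  U12={p5,p7,p33} U13={p23,p28,p33,p34} U14={p1,p20,p23} U15={p4,p19,p20} U16={p5,p19,p38} U23={p13,p30,p33} U24={p8,p15,p25} U25={p8,p13,p22} U26={p5,p15,p27} U34={p6,p17,p23,p31} U35={p13,p14,p36} U36={p14,p31,p32} U45={p8,p18,p20} U46={p3,p12,p15,p31} U56={p14,p19,p37}
  U123={p33} U126={p5} U134={p23} U145={p20} U156={p19} U235={p13} U245={p8} U246={p15} U346={p31} U356={p14}
C dims 6,15,10; δ0: rk 6, SNF 1^5·2; δ1: rk 9, SNF 1^9
degree 0: 6−6−0 = 0 → Ȟ^0 ≅ 0
degree 1: 15−9−6 = 0 plus torsion [2] → Ȟ^1 ≅ Z/2
degree 2: 10−0−9 = 1 → Ȟ^2 ≅ Z


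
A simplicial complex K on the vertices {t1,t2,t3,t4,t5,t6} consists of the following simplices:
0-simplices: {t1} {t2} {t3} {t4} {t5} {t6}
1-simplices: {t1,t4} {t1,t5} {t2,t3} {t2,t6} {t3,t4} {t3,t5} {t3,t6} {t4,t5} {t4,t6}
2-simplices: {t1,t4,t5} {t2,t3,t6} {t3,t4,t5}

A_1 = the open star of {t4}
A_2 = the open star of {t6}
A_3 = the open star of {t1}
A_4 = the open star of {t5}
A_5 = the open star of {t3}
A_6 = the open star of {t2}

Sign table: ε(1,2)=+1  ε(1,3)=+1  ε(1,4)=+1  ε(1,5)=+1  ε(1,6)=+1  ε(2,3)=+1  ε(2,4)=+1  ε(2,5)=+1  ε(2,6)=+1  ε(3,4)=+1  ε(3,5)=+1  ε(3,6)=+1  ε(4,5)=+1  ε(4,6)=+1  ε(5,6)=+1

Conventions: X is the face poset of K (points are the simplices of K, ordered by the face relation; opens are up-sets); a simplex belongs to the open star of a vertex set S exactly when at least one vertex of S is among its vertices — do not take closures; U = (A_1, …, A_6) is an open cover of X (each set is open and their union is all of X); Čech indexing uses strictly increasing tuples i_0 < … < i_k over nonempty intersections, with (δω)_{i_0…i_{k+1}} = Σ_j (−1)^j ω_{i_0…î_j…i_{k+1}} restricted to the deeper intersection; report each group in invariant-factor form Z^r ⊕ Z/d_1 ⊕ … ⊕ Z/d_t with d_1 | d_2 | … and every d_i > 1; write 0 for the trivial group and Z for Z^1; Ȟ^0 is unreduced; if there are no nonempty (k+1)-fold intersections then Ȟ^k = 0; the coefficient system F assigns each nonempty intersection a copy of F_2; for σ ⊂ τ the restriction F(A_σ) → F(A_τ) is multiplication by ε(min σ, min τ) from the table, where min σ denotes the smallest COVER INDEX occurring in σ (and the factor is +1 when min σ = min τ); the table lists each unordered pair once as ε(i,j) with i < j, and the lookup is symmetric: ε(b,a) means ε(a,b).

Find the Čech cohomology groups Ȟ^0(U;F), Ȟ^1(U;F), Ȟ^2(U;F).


Ȟ^0 = Z/2,  Ȟ^1 = Z/2,  Ȟ^2 = 0

intersection data:
  A1={{t4},{t1,t4},{t3,t4},{t4,t5},{t4,t6},{t1,t4,t5},{t3,t4,t5}} A2={{t6},{t2,t6},{t3,t6},{t4,t6},{t2,t3,t6}} A3={{t1},{t1,t4},{t1,t5},{t1,t4,t5}} A4={{t5},{t1,t5},{t3,t5},{t4,t5},{t1,t4,t5},{t3,t4,t5}} A5={{t3},{t2,t3},{t3,t4},{t3,t5},{t3,t6},{t2,t3,t6},{t3,t4,t5}} A6={{t2},{t2,t3},{t2,t6},{t2,t3,t6}}
  A12={{t4,t6}} A13={{t1,t4},{t1,t4,t5}} A14={{t4,t5},{t1,t4,t5},{t3,t4,t5}} A15={{t3,t4},{t3,t4,t5}} A25={{t3,t6},{t2,t3,t6}} A26={{t2,t6},{t2,t3,t6}} A34={{t1,t5},{t1,t4,t5}} A45={{t3,t5},{t3,t4,t5}} A56={{t2,t3},{t2,t3,t6}}
  A134={{t1,t4,t5}} A145={{t3,t4,t5}} A256={{t2,t3,t6}}
C dims 6,9,3; δ0: rk_F2 5; δ1: rk_F2 3
Ȟ^0 = (6 − 5) − 0 = 1, so Ȟ^0 ≅ Z/2
Ȟ^1 = (9 − 3) − 5 = 1, so Ȟ^1 ≅ Z/2
Ȟ^2 = (3 − 0) − 3 = 0, so Ȟ^2 ≅ 0


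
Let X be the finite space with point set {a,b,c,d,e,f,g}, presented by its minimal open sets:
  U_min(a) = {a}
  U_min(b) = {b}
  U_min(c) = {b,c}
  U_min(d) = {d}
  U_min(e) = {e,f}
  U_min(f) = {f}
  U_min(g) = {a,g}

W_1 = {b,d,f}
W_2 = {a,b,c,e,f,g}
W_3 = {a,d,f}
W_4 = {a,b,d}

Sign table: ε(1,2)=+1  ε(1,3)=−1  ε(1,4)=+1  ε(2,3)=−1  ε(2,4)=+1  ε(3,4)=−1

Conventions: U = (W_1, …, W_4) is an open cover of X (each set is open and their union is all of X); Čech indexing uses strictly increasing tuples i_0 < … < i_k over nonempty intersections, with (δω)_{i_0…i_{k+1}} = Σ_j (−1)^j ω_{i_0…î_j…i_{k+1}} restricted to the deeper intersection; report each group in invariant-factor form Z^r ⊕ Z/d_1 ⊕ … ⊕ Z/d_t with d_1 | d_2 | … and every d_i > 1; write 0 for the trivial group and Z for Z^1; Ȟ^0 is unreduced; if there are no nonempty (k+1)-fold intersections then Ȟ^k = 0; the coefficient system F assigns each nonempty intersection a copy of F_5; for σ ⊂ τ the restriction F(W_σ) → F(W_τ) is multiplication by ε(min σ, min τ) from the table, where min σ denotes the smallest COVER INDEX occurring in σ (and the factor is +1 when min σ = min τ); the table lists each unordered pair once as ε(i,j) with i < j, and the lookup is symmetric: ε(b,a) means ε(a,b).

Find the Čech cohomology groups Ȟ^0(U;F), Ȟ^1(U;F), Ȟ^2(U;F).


nerve simplices:
  W12={b,f} W13={d,f} W14={b,d} W23={a,f} W24={a,b} W34={a,d}
  W123={f} W124={b} W134={d} W234={a}
C dims 4,6,4; δ0: rk_F5 3; δ1: rk_F5 3
degree 0: 4−3−0 = 1 → Ȟ^0 ≅ Z/5
degree 1: 6−3−3 = 0 → Ȟ^1 ≅ 0
degree 2: 4−0−3 = 1 → Ȟ^2 ≅ Z/5

Ȟ^0 ≅ Z/5, Ȟ^1 ≅ 0 and Ȟ^2 ≅ Z/5


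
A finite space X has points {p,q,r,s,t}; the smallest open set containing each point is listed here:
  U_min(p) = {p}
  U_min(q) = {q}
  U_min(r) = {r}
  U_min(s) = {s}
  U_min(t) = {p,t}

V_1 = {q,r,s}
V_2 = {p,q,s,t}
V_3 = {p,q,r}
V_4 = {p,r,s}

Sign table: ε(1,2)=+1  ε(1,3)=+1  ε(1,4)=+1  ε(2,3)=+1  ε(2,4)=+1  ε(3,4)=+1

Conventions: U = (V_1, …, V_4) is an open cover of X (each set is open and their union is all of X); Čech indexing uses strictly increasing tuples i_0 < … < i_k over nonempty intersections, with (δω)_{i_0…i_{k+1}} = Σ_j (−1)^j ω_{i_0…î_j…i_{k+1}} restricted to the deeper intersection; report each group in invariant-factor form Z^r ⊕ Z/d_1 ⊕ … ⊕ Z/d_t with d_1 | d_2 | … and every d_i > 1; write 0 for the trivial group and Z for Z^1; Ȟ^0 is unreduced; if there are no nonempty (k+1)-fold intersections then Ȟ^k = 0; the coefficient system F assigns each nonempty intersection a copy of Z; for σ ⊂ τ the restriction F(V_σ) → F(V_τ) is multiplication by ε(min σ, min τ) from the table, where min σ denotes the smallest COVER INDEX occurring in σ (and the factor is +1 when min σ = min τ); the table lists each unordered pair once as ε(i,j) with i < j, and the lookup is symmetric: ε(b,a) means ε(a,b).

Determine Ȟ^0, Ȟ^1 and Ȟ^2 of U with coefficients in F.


cover nerve:
  V12={q,s} V13={q,r} V14={r,s} V23={p,q} V24={p,s} V34={p,r}
  V123={q} V124={s} V134={r} V234={p}
C dims 4,6,4; δ0: rk 3, SNF 1^3; δ1: rk 3, SNF 1^3
Ȟ^0: (4−3)−0=1 ⇒ Z
Ȟ^1: (6−3)−3=0 ⇒ 0
Ȟ^2: (4−0)−3=1 ⇒ Z

Ȟ^0 ≅ Z,  Ȟ^1 ≅ 0,  Ȟ^2 ≅ Z


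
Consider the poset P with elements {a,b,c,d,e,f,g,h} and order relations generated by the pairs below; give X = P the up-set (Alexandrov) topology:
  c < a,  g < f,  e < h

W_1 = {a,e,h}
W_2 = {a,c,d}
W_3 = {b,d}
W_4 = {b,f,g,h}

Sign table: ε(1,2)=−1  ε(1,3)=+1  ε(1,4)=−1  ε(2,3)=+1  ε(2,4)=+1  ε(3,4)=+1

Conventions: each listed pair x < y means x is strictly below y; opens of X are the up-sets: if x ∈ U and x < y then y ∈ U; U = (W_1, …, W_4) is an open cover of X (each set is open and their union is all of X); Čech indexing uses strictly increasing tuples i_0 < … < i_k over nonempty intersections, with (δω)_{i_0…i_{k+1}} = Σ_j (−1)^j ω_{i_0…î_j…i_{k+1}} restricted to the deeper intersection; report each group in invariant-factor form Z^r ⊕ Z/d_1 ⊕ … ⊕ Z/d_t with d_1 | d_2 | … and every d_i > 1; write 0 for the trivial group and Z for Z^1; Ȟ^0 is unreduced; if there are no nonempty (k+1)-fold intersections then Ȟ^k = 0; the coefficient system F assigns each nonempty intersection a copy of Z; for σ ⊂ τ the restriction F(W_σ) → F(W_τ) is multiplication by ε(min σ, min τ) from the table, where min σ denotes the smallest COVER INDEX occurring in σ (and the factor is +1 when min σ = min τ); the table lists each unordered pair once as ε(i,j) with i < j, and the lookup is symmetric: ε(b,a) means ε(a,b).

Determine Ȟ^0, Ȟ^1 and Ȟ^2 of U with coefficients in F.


nerve simplices:
  W12={a} W14={h} W23={d} W34={b}
C dims 4,4; δ0: rk 3, SNF 1^3
degree 0: 4−3−0 = 1 → Ȟ^0 ≅ Z
degree 1: 4−0−3 = 1 → Ȟ^1 ≅ Z
degree 2: 0−0−0 = 0 → Ȟ^2 ≅ 0

Ȟ^0 ≅ Z, Ȟ^1 ≅ Z, Ȟ^2 ≅ 0


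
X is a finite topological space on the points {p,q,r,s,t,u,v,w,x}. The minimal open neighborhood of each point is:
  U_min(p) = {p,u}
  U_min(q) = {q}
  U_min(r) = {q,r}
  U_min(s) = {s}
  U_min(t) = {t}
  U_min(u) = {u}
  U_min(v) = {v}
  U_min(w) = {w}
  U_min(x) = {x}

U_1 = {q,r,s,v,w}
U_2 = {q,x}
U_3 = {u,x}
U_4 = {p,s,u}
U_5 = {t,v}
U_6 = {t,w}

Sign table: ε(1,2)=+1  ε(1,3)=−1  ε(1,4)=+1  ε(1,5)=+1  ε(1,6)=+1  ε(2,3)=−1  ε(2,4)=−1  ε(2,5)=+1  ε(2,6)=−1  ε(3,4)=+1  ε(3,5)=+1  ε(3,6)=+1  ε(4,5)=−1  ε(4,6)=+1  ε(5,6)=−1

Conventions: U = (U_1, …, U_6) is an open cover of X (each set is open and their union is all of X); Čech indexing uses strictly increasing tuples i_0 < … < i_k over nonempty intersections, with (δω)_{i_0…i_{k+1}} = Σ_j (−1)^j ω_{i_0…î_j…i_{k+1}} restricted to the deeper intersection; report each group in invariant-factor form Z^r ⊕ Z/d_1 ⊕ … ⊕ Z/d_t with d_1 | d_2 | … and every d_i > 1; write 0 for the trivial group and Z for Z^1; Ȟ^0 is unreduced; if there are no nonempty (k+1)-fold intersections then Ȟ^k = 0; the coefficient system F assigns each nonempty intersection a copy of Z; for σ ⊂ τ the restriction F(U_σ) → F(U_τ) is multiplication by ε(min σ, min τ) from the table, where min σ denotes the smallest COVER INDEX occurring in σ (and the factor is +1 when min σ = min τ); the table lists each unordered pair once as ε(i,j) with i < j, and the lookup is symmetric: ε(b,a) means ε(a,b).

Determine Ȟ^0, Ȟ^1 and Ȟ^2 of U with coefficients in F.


cover nerve:
  U12={q} U14={s} U15={v} U16={w} U23={x} U34={u} U56={t}
C dims 6,7; δ0: rk 6, SNF 1^5·2
Ȟ^0: (6−6)−0=0 ⇒ 0
Ȟ^1: (7−0)−6=1 plus torsion [2] ⇒ Z ⊕ Z/2
Ȟ^2: (0−0)−0=0 ⇒ 0

Ȟ^0 = 0, Ȟ^1 = Z ⊕ Z/2, Ȟ^2 = 0


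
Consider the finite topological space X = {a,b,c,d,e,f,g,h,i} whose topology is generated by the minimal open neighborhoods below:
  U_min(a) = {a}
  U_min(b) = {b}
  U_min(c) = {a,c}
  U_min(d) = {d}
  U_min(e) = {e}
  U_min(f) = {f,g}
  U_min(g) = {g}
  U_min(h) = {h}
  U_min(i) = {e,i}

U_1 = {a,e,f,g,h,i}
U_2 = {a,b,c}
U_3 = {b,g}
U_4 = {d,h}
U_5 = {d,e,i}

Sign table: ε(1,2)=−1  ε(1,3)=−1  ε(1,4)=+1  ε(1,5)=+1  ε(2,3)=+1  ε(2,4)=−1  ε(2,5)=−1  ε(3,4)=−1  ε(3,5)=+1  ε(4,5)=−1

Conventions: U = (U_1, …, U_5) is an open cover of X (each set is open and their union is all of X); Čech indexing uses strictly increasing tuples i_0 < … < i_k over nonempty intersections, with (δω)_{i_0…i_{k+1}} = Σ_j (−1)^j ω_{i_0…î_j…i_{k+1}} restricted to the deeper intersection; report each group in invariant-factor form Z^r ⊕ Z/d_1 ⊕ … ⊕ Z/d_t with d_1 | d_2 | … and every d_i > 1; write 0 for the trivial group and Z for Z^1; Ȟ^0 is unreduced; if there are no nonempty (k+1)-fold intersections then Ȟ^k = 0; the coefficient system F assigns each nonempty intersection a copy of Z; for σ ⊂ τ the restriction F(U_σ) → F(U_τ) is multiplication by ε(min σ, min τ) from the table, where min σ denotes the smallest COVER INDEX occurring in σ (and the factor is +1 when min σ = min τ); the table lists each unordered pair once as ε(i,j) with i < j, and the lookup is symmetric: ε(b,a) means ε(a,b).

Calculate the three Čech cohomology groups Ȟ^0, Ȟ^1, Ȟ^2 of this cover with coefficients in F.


nerve of the cover:
  U12={a} U13={g} U14={h} U15={e,i} U23={b} U45={d}
C dims 5,6; δ0: rk 5, SNF 1^4·2
Ȟ^0 = (5 − 5) − 0 = 0, so Ȟ^0 ≅ 0
Ȟ^1 = (6 − 0) − 5 = 1 plus torsion [2], so Ȟ^1 ≅ Z ⊕ Z/2
Ȟ^2 = (0 − 0) − 0 = 0, so Ȟ^2 ≅ 0

Ȟ^0 = 0, Ȟ^1 = Z ⊕ Z/2 and Ȟ^2 = 0


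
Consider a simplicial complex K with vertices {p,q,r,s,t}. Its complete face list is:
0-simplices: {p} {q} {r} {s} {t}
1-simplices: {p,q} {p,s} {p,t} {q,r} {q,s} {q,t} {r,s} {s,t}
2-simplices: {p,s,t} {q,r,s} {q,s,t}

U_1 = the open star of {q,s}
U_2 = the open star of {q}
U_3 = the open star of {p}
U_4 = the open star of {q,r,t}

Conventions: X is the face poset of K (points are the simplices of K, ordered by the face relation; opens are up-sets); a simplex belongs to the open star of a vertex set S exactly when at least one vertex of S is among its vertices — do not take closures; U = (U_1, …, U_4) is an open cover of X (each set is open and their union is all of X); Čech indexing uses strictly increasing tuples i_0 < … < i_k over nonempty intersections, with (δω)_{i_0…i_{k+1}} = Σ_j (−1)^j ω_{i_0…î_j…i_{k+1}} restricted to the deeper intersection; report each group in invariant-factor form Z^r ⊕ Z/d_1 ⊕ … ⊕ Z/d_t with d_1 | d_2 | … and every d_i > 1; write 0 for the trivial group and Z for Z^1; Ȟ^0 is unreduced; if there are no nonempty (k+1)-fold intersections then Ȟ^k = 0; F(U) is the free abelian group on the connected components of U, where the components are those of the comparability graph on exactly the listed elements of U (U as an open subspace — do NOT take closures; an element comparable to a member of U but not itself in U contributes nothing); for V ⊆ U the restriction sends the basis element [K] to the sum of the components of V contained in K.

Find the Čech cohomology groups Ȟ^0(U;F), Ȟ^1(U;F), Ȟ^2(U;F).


nonempty overlaps:
  U1={{q},{s},{p,q},{p,s},{q,r},{q,s},{q,t},{r,s},{s,t},{p,s,t},{q,r,s},{q,s,t}} U2={{q},{p,q},{q,r},{q,s},{q,t},{q,r,s},{q,s,t}} U3={{p},{p,q},{p,s},{p,t},{p,s,t}} U4={{q},{r},{t},{p,q},{p,t},{q,r},{q,s},{q,t},{r,s},{s,t},{p,s,t},{q,r,s},{q,s,t}}
  U12={{q},{p,q},{q,r},{q,s},{q,t},{q,r,s},{q,s,t}} U13={{p,q},{p,s},{p,s,t}} U14={{q},{p,q},{q,r},{q,s},{q,t},{r,s},{s,t},{p,s,t},{q,r,s},{q,s,t}} U23={{p,q}} U24={{q},{p,q},{q,r},{q,s},{q,t},{q,r,s},{q,s,t}} U34={{p,q},{p,t},{p,s,t}}
  U123={{p,q}} U124={{q},{p,q},{q,r},{q,s},{q,t},{q,r,s},{q,s,t}} U134={{p,q},{p,s,t}} U234={{p,q}}
  U1234={{p,q}}
components per intersection:
  U1: {{q},{s},{p,q},{p,s},{q,r},{q,s},{q,t},{r,s},{s,t},{p,s,t},{q,r,s},{q,s,t}}
  U2: {{q},{p,q},{q,r},{q,s},{q,t},{q,r,s},{q,s,t}}
  U3: {{p},{p,q},{p,s},{p,t},{p,s,t}}
  U4: {{q},{r},{t},{p,q},{p,t},{q,r},{q,s},{q,t},{r,s},{s,t},{p,s,t},{q,r,s},{q,s,t}}
  U12: {{q},{p,q},{q,r},{q,s},{q,t},{q,r,s},{q,s,t}}
  U13: {{p,q}} {{p,s},{p,s,t}}
  U14: {{q},{p,q},{q,r},{q,s},{q,t},{r,s},{s,t},{p,s,t},{q,r,s},{q,s,t}}
  U23: {{p,q}}
  U24: {{q},{p,q},{q,r},{q,s},{q,t},{q,r,s},{q,s,t}}
  U34: {{p,q}} {{p,t},{p,s,t}}
  U123: {{p,q}}
  U124: {{q},{p,q},{q,r},{q,s},{q,t},{q,r,s},{q,s,t}}
  U134: {{p,q}} {{p,s,t}}
  U234: {{p,q}}
  U1234: {{p,q}}
C dims 4,8,5,1; δ0: rk 3, SNF 1^3; δ1: rk 4, SNF 1^4; δ2: rk 1, SNF 1^1
degree 0: 4−3−0 = 1 → Ȟ^0 ≅ Z
degree 1: 8−4−3 = 1 → Ȟ^1 ≅ Z
degree 2: 5−1−4 = 0 → Ȟ^2 ≅ 0

Ȟ^0 = Z, Ȟ^1 = Z and Ȟ^2 = 0
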